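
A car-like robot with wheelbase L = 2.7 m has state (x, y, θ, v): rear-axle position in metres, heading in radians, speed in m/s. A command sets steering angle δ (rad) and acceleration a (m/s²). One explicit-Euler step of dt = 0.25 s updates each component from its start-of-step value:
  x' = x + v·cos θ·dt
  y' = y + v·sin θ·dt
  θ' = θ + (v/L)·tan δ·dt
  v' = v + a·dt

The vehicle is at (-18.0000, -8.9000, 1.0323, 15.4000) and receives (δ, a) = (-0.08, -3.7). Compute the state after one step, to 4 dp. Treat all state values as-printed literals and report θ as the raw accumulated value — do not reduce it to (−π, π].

(-16.0255, -5.5948, 0.9180, 14.4750)

x' = -18.0000 + 15.4000·cos(1.0323)·0.25 = -16.0255
y' = -8.9000 + 15.4000·sin(1.0323)·0.25 = -5.5948
θ' = 1.0323 + (15.4000/2.7)·tan(-0.08)·0.25 = 0.9180
v' = 15.4000 − 3.7000·0.25 = 14.4750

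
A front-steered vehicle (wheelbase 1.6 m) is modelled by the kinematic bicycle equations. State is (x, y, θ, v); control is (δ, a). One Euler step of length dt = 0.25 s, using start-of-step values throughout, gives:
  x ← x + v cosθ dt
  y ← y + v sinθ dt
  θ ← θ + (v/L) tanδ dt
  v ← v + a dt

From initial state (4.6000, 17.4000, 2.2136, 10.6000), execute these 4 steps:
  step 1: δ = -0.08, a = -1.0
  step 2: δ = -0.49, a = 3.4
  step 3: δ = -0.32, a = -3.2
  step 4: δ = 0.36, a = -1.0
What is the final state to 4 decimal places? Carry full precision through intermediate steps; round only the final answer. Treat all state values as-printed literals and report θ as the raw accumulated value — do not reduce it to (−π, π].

after step 1 (δ=-0.08, a=-1.0): (3.011479, 19.521108, 2.080817, 10.350000)
after step 2 (δ=-0.49, a=3.4): (1.748275, 21.779309, 1.218228, 11.200000)
after step 3 (δ=-0.32, a=-3.2): (2.715141, 24.407078, 0.638297, 10.400000)
after step 4 (δ=0.36, a=-1.0): (4.803232, 25.956232, 1.249951, 10.150000)

(4.8032, 25.9562, 1.2500, 10.1500)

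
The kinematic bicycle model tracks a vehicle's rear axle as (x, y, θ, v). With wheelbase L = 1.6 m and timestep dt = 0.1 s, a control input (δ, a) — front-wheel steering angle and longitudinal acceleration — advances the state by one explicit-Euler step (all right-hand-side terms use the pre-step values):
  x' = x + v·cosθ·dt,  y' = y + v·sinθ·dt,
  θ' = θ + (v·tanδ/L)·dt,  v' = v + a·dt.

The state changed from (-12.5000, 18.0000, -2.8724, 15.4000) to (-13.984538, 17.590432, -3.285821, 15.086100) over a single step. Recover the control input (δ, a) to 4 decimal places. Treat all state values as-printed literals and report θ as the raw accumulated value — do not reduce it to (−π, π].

δ = -0.4057, a = -3.1390

a = (v'−v)/dt = (-0.313900)/0.1 = -3.1390
Δθ = θ'−θ = -0.413421;  (v·dt/L) = 15.4000·0.1/1.6 = 0.962500
tan δ = Δθ·L/(v·dt) = -0.429528  →  δ = -0.4057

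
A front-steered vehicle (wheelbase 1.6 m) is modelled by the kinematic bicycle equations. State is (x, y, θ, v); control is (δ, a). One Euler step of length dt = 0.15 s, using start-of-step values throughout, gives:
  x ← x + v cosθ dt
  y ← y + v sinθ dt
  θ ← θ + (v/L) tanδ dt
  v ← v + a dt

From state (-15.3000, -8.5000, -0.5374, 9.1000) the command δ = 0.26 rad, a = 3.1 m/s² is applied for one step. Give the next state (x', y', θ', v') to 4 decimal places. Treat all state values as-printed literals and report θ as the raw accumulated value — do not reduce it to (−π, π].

(-14.1274, -9.1987, -0.3105, 9.5650)

x' = -15.3000 + 9.1000·cos(-0.5374)·0.15 = -14.1274
y' = -8.5000 + 9.1000·sin(-0.5374)·0.15 = -9.1987
θ' = -0.5374 + (9.1000/1.6)·tan(0.26)·0.15 = -0.3105
v' = 9.1000 + 3.1000·0.15 = 9.5650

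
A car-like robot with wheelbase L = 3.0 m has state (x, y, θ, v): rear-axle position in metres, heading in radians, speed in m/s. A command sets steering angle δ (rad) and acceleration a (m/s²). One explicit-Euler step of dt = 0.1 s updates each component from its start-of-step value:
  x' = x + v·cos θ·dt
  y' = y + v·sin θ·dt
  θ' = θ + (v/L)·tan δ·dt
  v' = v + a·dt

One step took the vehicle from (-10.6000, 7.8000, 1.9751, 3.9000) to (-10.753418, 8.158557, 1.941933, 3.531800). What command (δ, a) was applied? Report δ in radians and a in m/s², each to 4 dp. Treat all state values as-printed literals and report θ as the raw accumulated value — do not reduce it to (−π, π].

δ = -0.2498, a = -3.6820

a = (v'−v)/dt = (-0.368200)/0.1 = -3.6820
Δθ = θ'−θ = -0.033167;  (v·dt/L) = 3.9000·0.1/3.0 = 0.130000
tan δ = Δθ·L/(v·dt) = -0.255131  →  δ = -0.2498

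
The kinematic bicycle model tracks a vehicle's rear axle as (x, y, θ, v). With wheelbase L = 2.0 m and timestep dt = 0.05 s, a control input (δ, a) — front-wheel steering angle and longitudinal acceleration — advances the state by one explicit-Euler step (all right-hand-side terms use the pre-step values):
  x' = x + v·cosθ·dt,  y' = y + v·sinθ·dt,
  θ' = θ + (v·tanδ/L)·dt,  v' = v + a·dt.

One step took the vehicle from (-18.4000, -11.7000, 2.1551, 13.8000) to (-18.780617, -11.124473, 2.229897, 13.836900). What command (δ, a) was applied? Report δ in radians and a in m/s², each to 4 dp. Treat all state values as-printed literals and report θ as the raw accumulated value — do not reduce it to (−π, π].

a = (v'−v)/dt = (0.036900)/0.05 = 0.7380
Δθ = θ'−θ = 0.074797;  (v·dt/L) = 13.8000·0.05/2.0 = 0.345000
tan δ = Δθ·L/(v·dt) = 0.216803  →  δ = 0.2135

δ = 0.2135, a = 0.7380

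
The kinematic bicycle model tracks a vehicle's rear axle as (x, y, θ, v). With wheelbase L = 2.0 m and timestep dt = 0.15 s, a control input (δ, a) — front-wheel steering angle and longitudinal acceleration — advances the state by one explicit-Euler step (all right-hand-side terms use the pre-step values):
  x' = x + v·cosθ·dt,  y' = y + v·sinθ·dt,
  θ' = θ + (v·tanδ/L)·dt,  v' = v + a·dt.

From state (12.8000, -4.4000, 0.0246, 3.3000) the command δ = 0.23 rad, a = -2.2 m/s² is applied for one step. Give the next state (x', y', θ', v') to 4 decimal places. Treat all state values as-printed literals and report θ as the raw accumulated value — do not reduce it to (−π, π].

x' = 12.8000 + 3.3000·cos(0.0246)·0.15 = 13.2949
y' = -4.4000 + 3.3000·sin(0.0246)·0.15 = -4.3878
θ' = 0.0246 + (3.3000/2.0)·tan(0.23)·0.15 = 0.0826
v' = 3.3000 − 2.2000·0.15 = 2.9700

(13.2949, -4.3878, 0.0826, 2.9700)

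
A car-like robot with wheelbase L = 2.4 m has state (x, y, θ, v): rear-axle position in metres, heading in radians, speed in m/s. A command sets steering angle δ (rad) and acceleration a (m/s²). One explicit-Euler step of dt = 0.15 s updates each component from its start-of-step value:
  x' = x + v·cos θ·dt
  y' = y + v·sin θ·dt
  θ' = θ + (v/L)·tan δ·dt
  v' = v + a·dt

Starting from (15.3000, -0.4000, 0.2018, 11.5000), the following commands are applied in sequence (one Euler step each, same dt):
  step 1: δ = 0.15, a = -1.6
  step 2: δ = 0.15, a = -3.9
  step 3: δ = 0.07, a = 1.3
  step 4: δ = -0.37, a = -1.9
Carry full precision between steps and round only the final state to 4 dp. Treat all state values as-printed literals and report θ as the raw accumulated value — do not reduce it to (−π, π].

(21.5209, 1.8390, 0.2001, 10.5850)

after step 1 (δ=0.15, a=-1.6): (16.989995, -0.054253, 0.310428, 11.260000)
after step 2 (δ=0.15, a=-3.9): (18.598266, 0.461680, 0.416790, 10.675000)
after step 3 (δ=0.07, a=1.3): (20.062438, 1.109910, 0.463569, 10.870000)
after step 4 (δ=-0.37, a=-1.9): (21.520858, 1.838978, 0.200065, 10.585000)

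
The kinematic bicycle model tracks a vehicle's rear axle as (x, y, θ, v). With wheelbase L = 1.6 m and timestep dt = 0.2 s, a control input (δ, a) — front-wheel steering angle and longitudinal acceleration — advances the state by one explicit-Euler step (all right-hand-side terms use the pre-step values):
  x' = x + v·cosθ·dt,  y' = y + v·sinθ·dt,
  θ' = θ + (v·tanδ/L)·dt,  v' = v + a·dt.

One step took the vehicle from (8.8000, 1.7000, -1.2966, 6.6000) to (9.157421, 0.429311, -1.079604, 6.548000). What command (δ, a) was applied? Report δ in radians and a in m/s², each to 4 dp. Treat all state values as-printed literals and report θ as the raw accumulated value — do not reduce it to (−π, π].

δ = 0.2572, a = -0.2600

a = (v'−v)/dt = (-0.052000)/0.2 = -0.2600
Δθ = θ'−θ = 0.216996;  (v·dt/L) = 6.6000·0.2/1.6 = 0.825000
tan δ = Δθ·L/(v·dt) = 0.263025  →  δ = 0.2572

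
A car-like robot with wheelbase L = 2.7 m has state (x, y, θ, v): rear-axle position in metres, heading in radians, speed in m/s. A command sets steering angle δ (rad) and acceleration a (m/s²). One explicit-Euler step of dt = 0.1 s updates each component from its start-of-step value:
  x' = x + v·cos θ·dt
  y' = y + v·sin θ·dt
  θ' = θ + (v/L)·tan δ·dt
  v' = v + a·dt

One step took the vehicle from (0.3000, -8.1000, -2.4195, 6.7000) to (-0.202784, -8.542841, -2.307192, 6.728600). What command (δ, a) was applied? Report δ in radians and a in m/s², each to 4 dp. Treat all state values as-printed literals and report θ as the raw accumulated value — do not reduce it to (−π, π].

δ = 0.4250, a = 0.2860

a = (v'−v)/dt = (0.028600)/0.1 = 0.2860
Δθ = θ'−θ = 0.112308;  (v·dt/L) = 6.7000·0.1/2.7 = 0.248148
tan δ = Δθ·L/(v·dt) = 0.452584  →  δ = 0.4250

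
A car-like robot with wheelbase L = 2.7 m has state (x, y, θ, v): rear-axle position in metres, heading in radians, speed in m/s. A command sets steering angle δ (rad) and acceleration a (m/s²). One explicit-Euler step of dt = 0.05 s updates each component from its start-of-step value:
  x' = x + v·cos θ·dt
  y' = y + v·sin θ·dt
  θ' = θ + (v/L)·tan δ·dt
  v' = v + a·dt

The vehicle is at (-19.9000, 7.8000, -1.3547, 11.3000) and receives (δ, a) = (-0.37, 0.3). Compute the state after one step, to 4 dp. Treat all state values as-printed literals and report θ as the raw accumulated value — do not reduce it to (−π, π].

(-19.7789, 7.2481, -1.4359, 11.3150)

x' = -19.9000 + 11.3000·cos(-1.3547)·0.05 = -19.7789
y' = 7.8000 + 11.3000·sin(-1.3547)·0.05 = 7.2481
θ' = -1.3547 + (11.3000/2.7)·tan(-0.37)·0.05 = -1.4359
v' = 11.3000 + 0.3000·0.05 = 11.3150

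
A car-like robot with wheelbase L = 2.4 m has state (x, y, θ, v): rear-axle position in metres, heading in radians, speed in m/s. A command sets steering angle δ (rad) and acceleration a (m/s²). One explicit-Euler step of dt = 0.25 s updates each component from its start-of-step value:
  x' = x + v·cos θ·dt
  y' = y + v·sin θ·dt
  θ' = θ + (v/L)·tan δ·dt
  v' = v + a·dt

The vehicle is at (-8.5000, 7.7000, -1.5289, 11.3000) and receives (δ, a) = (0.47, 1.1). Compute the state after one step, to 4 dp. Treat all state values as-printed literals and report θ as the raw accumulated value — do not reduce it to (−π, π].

(-8.3817, 4.8775, -0.9310, 11.5750)

x' = -8.5000 + 11.3000·cos(-1.5289)·0.25 = -8.3817
y' = 7.7000 + 11.3000·sin(-1.5289)·0.25 = 4.8775
θ' = -1.5289 + (11.3000/2.4)·tan(0.47)·0.25 = -0.9310
v' = 11.3000 + 1.1000·0.25 = 11.5750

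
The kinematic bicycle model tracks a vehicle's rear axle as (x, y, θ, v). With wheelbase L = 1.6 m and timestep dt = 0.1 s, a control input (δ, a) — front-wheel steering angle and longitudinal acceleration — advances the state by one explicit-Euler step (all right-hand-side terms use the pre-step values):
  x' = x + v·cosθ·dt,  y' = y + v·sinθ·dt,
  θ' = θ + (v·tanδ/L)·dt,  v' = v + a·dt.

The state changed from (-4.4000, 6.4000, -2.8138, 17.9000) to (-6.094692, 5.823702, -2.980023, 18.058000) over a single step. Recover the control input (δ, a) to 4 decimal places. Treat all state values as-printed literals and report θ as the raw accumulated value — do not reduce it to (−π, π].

a = (v'−v)/dt = (0.158000)/0.1 = 1.5800
Δθ = θ'−θ = -0.166223;  (v·dt/L) = 17.9000·0.1/1.6 = 1.118750
tan δ = Δθ·L/(v·dt) = -0.148579  →  δ = -0.1475

δ = -0.1475, a = 1.5800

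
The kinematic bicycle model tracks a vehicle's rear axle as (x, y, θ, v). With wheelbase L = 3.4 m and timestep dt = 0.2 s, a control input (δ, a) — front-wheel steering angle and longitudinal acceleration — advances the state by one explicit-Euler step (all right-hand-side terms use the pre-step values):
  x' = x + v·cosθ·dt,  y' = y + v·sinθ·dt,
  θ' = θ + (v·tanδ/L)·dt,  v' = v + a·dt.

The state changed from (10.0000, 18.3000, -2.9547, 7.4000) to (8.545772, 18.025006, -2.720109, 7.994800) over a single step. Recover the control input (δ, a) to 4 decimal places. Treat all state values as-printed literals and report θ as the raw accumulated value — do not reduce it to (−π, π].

δ = 0.4943, a = 2.9740

a = (v'−v)/dt = (0.594800)/0.2 = 2.9740
Δθ = θ'−θ = 0.234591;  (v·dt/L) = 7.4000·0.2/3.4 = 0.435294
tan δ = Δθ·L/(v·dt) = 0.538925  →  δ = 0.4943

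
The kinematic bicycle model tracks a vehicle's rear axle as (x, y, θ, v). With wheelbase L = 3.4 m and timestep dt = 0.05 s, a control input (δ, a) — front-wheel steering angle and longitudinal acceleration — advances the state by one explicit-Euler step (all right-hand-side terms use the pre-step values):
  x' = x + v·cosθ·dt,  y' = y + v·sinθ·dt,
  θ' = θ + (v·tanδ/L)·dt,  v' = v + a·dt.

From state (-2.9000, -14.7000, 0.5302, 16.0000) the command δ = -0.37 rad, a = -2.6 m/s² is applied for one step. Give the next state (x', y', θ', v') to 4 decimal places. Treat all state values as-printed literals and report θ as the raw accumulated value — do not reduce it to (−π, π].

(-2.2098, -14.2954, 0.4389, 15.8700)

x' = -2.9000 + 16.0000·cos(0.5302)·0.05 = -2.2098
y' = -14.7000 + 16.0000·sin(0.5302)·0.05 = -14.2954
θ' = 0.5302 + (16.0000/3.4)·tan(-0.37)·0.05 = 0.4389
v' = 16.0000 − 2.6000·0.05 = 15.8700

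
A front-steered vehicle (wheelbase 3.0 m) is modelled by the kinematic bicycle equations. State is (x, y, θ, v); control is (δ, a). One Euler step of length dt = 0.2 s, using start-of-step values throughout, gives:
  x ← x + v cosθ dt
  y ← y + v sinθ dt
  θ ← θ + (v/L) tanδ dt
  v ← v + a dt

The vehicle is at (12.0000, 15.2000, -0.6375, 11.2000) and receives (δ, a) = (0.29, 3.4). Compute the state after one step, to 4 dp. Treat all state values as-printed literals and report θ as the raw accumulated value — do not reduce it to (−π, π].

x' = 12.0000 + 11.2000·cos(-0.6375)·0.2 = 13.8000
y' = 15.2000 + 11.2000·sin(-0.6375)·0.2 = 13.8668
θ' = -0.6375 + (11.2000/3.0)·tan(0.29)·0.2 = -0.4147
v' = 11.2000 + 3.4000·0.2 = 11.8800

(13.8000, 13.8668, -0.4147, 11.8800)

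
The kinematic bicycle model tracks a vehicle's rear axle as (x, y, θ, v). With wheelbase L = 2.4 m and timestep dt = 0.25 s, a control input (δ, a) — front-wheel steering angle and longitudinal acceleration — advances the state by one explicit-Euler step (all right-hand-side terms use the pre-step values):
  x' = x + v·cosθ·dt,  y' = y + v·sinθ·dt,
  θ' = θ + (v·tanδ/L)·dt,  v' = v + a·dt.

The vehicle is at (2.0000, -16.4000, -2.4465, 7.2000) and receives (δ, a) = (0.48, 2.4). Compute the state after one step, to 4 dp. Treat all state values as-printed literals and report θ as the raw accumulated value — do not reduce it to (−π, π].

x' = 2.0000 + 7.2000·cos(-2.4465)·0.25 = 0.6176
y' = -16.4000 + 7.2000·sin(-2.4465)·0.25 = -17.5528
θ' = -2.4465 + (7.2000/2.4)·tan(0.48)·0.25 = -2.0560
v' = 7.2000 + 2.4000·0.25 = 7.8000

(0.6176, -17.5528, -2.0560, 7.8000)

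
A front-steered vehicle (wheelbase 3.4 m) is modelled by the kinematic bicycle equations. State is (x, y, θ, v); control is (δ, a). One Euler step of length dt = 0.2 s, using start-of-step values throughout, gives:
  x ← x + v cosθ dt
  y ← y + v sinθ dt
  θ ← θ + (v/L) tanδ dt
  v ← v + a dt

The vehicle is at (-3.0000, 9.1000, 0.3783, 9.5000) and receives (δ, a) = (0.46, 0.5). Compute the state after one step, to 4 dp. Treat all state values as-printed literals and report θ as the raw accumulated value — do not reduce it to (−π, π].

(-1.2343, 9.8017, 0.6552, 9.6000)

x' = -3.0000 + 9.5000·cos(0.3783)·0.2 = -1.2343
y' = 9.1000 + 9.5000·sin(0.3783)·0.2 = 9.8017
θ' = 0.3783 + (9.5000/3.4)·tan(0.46)·0.2 = 0.6552
v' = 9.5000 + 0.5000·0.2 = 9.6000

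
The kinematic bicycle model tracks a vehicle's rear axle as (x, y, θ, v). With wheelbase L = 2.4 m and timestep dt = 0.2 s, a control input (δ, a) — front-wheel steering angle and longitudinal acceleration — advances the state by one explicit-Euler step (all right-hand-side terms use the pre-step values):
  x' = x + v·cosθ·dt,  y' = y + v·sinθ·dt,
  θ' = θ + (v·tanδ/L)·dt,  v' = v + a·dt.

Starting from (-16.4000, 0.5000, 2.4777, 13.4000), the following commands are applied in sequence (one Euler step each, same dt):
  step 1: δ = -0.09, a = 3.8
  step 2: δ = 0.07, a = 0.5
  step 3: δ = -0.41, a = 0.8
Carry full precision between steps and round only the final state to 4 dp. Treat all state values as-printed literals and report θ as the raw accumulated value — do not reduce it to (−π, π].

(-22.7686, 5.9096, 1.9432, 14.4200)

after step 1 (δ=-0.09, a=3.8): (-18.510767, 2.151382, 2.376928, 14.160000)
after step 2 (δ=0.07, a=0.5): (-20.554379, 4.111962, 2.459663, 14.260000)
after step 3 (δ=-0.41, a=0.8): (-22.768552, 5.909556, 1.943176, 14.420000)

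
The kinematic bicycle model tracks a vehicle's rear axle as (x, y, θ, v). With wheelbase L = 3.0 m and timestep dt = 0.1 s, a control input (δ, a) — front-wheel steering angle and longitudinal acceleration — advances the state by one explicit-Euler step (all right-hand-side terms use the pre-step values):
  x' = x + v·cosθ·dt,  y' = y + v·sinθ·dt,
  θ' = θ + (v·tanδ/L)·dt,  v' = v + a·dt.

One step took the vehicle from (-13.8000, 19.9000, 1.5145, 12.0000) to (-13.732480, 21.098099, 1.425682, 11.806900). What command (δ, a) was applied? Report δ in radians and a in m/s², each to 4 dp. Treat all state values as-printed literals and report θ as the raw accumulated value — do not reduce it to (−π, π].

δ = -0.2185, a = -1.9310

a = (v'−v)/dt = (-0.193100)/0.1 = -1.9310
Δθ = θ'−θ = -0.088818;  (v·dt/L) = 12.0000·0.1/3.0 = 0.400000
tan δ = Δθ·L/(v·dt) = -0.222045  →  δ = -0.2185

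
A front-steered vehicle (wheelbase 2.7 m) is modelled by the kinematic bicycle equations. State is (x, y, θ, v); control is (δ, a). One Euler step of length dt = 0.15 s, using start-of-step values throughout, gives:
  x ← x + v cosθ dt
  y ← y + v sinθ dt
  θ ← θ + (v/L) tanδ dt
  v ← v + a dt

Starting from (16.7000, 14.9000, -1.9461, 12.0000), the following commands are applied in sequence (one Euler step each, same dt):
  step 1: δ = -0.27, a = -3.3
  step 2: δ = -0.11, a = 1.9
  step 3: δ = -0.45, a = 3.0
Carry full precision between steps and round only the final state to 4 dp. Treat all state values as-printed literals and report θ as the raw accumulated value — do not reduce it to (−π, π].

after step 1 (δ=-0.27, a=-3.3): (16.040201, 13.225287, -2.130605, 11.505000)
after step 2 (δ=-0.11, a=1.9): (15.123785, 11.762961, -2.201199, 11.790000)
after step 3 (δ=-0.45, a=3.0): (14.081308, 10.334384, -2.517600, 12.240000)

(14.0813, 10.3344, -2.5176, 12.2400)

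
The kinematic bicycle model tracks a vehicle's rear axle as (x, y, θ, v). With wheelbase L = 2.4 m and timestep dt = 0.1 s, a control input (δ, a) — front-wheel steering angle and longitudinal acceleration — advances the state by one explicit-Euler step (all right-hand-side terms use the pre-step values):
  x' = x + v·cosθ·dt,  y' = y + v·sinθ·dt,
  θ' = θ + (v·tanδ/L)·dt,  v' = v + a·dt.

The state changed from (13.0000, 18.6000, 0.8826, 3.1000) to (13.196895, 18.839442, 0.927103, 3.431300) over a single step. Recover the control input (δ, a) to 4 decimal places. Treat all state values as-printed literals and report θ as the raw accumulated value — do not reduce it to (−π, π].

a = (v'−v)/dt = (0.331300)/0.1 = 3.3130
Δθ = θ'−θ = 0.044503;  (v·dt/L) = 3.1000·0.1/2.4 = 0.129167
tan δ = Δθ·L/(v·dt) = 0.344539  →  δ = 0.3318

δ = 0.3318, a = 3.3130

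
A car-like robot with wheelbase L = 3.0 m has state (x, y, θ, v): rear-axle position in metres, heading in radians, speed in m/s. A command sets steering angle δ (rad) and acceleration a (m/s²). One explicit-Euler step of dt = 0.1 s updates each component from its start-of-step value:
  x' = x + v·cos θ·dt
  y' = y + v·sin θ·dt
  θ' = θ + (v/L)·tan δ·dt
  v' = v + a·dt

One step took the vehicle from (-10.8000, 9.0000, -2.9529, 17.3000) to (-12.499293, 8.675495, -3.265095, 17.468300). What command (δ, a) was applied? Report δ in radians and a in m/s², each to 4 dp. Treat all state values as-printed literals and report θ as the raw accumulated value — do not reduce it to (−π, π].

a = (v'−v)/dt = (0.168300)/0.1 = 1.6830
Δθ = θ'−θ = -0.312195;  (v·dt/L) = 17.3000·0.1/3.0 = 0.576667
tan δ = Δθ·L/(v·dt) = -0.541379  →  δ = -0.4962

δ = -0.4962, a = 1.6830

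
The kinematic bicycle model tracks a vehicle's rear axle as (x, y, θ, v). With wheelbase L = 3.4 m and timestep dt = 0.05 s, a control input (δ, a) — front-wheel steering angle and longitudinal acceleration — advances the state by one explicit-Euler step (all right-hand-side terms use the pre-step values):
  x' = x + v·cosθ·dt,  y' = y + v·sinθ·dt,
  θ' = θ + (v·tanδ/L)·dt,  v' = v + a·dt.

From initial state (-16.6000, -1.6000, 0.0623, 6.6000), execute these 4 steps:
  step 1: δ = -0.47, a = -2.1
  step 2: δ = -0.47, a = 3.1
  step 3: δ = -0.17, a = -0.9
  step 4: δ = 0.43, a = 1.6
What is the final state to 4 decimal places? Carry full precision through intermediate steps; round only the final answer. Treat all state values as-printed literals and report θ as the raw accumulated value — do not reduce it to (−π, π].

after step 1 (δ=-0.47, a=-2.1): (-16.270640, -1.579454, 0.012997, 6.495000)
after step 2 (δ=-0.47, a=3.1): (-15.945918, -1.575234, -0.035521, 6.650000)
after step 3 (δ=-0.17, a=-0.9): (-15.613627, -1.587042, -0.052308, 6.605000)
after step 4 (δ=0.43, a=1.6): (-15.283829, -1.604308, -0.007761, 6.685000)

(-15.2838, -1.6043, -0.0078, 6.6850)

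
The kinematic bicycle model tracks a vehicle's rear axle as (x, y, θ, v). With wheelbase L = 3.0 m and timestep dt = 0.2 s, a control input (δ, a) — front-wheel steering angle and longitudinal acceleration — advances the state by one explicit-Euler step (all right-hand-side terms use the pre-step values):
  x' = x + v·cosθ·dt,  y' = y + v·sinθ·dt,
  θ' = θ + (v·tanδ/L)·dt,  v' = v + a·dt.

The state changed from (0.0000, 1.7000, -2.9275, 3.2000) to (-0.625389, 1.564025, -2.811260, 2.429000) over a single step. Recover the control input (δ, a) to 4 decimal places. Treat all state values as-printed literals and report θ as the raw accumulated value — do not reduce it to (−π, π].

a = (v'−v)/dt = (-0.771000)/0.2 = -3.8550
Δθ = θ'−θ = 0.116240;  (v·dt/L) = 3.2000·0.2/3.0 = 0.213333
tan δ = Δθ·L/(v·dt) = 0.544875  →  δ = 0.4989

δ = 0.4989, a = -3.8550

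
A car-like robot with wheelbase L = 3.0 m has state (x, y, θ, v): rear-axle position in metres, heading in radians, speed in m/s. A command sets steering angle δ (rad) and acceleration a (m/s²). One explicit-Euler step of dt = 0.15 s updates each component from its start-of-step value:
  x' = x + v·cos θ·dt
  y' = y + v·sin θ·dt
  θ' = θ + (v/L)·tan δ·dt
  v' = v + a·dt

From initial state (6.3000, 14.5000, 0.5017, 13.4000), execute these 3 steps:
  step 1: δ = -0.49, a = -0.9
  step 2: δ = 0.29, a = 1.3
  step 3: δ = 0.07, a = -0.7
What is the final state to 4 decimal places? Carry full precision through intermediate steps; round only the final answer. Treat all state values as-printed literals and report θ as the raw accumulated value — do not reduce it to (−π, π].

(11.9333, 16.4304, 0.3894, 13.3550)

after step 1 (δ=-0.49, a=-0.9): (8.062300, 15.466643, 0.144330, 13.265000)
after step 2 (δ=0.29, a=1.3): (10.031362, 15.752827, 0.342252, 13.460000)
after step 3 (δ=0.07, a=-0.7): (11.933262, 16.430423, 0.389439, 13.355000)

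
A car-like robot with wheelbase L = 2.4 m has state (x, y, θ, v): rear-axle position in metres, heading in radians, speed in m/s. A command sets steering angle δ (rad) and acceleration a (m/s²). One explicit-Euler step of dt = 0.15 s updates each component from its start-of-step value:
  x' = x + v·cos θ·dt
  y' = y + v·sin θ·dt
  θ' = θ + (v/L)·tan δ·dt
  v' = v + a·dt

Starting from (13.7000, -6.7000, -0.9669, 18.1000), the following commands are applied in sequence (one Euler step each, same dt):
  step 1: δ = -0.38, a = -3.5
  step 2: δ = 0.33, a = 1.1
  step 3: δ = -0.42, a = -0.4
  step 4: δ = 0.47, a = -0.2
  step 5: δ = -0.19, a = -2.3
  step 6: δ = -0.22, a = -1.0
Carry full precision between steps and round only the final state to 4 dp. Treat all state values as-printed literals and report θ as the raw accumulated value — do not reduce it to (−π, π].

after step 1 (δ=-0.38, a=-3.5): (15.241723, -8.934796, -1.418736, 17.575000)
after step 2 (δ=0.33, a=1.1): (15.641050, -11.540627, -1.042493, 17.740000)
after step 3 (δ=-0.42, a=-0.4): (16.982376, -13.838836, -1.537631, 17.680000)
after step 4 (δ=0.47, a=-0.2): (17.070315, -16.489377, -0.976328, 17.650000)
after step 5 (δ=-0.19, a=-2.3): (18.553095, -18.682690, -1.188481, 17.305000)
after step 6 (δ=-0.22, a=-1.0): (19.521490, -21.091036, -1.430340, 17.155000)

(19.5215, -21.0910, -1.4303, 17.1550)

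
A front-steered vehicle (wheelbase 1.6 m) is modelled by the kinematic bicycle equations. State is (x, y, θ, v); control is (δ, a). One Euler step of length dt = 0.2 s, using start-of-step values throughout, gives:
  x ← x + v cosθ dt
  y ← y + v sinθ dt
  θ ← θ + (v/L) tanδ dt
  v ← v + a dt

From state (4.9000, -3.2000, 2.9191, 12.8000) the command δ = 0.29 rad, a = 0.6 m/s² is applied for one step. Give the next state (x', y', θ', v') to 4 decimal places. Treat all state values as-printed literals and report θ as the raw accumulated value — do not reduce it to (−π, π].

(2.4031, -2.6351, 3.3966, 12.9200)

x' = 4.9000 + 12.8000·cos(2.9191)·0.2 = 2.4031
y' = -3.2000 + 12.8000·sin(2.9191)·0.2 = -2.6351
θ' = 2.9191 + (12.8000/1.6)·tan(0.29)·0.2 = 3.3966
v' = 12.8000 + 0.6000·0.2 = 12.9200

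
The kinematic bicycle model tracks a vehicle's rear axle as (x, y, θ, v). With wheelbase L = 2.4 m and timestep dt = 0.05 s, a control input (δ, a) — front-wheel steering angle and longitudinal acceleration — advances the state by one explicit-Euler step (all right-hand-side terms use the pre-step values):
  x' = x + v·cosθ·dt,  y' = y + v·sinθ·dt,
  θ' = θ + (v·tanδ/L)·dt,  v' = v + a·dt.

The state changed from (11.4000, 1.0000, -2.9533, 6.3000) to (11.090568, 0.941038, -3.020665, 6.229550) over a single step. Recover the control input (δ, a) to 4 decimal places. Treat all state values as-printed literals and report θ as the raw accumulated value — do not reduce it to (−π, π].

δ = -0.4742, a = -1.4090

a = (v'−v)/dt = (-0.070450)/0.05 = -1.4090
Δθ = θ'−θ = -0.067365;  (v·dt/L) = 6.3000·0.05/2.4 = 0.131250
tan δ = Δθ·L/(v·dt) = -0.513257  →  δ = -0.4742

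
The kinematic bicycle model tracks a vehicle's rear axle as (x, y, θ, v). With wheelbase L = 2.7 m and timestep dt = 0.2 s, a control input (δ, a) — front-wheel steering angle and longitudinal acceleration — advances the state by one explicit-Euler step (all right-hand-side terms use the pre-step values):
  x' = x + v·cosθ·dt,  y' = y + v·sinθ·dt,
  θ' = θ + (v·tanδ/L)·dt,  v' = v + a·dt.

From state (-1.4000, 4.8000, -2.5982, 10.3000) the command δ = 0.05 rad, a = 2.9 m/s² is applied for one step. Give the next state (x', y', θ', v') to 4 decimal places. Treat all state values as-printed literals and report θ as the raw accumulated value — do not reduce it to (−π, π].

(-3.1633, 3.7349, -2.5600, 10.8800)

x' = -1.4000 + 10.3000·cos(-2.5982)·0.2 = -3.1633
y' = 4.8000 + 10.3000·sin(-2.5982)·0.2 = 3.7349
θ' = -2.5982 + (10.3000/2.7)·tan(0.05)·0.2 = -2.5600
v' = 10.3000 + 2.9000·0.2 = 10.8800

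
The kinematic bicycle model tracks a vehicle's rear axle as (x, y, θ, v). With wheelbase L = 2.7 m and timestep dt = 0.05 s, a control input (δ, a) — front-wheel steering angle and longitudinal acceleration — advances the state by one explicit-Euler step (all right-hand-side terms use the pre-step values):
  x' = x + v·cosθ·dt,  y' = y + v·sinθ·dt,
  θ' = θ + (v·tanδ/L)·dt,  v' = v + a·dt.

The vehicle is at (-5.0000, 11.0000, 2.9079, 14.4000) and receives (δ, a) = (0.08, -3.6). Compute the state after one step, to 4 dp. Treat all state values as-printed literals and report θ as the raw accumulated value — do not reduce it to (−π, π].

x' = -5.0000 + 14.4000·cos(2.9079)·0.05 = -5.7004
y' = 11.0000 + 14.4000·sin(2.9079)·0.05 = 11.1667
θ' = 2.9079 + (14.4000/2.7)·tan(0.08)·0.05 = 2.9293
v' = 14.4000 − 3.6000·0.05 = 14.2200

(-5.7004, 11.1667, 2.9293, 14.2200)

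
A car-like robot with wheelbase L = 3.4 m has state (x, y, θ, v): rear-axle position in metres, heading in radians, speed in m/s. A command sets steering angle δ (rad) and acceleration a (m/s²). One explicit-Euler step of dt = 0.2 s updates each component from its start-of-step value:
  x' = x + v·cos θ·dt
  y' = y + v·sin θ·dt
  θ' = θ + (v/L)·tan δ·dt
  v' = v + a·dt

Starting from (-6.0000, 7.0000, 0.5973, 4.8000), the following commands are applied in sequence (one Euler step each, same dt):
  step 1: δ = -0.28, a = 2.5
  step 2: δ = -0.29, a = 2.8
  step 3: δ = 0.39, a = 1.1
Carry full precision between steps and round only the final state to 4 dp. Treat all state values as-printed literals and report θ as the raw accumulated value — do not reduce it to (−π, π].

after step 1 (δ=-0.28, a=2.5): (-5.206217, 7.539916, 0.516108, 5.300000)
after step 2 (δ=-0.29, a=2.8): (-4.284286, 8.063024, 0.423074, 5.860000)
after step 3 (δ=0.39, a=1.1): (-3.215620, 8.544207, 0.564767, 6.080000)

(-3.2156, 8.5442, 0.5648, 6.0800)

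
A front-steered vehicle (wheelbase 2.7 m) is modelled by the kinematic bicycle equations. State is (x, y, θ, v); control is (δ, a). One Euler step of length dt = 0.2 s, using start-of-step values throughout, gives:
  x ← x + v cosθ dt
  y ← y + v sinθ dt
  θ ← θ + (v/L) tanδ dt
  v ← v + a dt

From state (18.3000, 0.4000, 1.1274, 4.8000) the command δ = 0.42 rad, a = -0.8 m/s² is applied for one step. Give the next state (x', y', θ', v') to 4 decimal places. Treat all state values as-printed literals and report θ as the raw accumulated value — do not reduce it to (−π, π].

(18.7118, 1.2672, 1.2862, 4.6400)

x' = 18.3000 + 4.8000·cos(1.1274)·0.2 = 18.7118
y' = 0.4000 + 4.8000·sin(1.1274)·0.2 = 1.2672
θ' = 1.1274 + (4.8000/2.7)·tan(0.42)·0.2 = 1.2862
v' = 4.8000 − 0.8000·0.2 = 4.6400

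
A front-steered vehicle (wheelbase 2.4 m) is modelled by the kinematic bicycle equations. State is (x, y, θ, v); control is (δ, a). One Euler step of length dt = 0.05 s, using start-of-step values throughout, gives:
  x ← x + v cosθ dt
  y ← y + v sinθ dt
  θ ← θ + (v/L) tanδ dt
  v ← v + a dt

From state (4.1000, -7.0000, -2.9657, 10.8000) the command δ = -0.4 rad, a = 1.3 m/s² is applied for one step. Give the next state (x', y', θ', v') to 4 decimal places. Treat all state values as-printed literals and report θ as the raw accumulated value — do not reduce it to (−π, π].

x' = 4.1000 + 10.8000·cos(-2.9657)·0.05 = 3.5683
y' = -7.0000 + 10.8000·sin(-2.9657)·0.05 = -7.0945
θ' = -2.9657 + (10.8000/2.4)·tan(-0.4)·0.05 = -3.0608
v' = 10.8000 + 1.3000·0.05 = 10.8650

(3.5683, -7.0945, -3.0608, 10.8650)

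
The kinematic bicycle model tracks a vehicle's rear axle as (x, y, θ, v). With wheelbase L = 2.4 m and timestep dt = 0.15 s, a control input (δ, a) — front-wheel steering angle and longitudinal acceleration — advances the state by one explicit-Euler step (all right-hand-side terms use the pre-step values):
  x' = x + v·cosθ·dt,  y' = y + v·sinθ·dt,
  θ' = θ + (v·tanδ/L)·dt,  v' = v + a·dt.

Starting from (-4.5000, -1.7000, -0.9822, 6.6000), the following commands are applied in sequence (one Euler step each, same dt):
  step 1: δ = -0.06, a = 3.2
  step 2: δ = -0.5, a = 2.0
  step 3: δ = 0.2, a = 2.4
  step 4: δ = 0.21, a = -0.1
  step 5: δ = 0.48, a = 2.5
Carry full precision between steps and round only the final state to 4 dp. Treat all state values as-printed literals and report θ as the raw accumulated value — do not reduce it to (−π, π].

(-1.9892, -6.5396, -0.8008, 8.1000)

after step 1 (δ=-0.06, a=3.2): (-3.950358, -2.523404, -1.006980, 7.080000)
after step 2 (δ=-0.5, a=2.0): (-3.382808, -3.421029, -1.248719, 7.380000)
after step 3 (δ=0.2, a=2.4): (-3.032400, -4.471107, -1.155219, 7.740000)
after step 4 (δ=0.21, a=-0.1): (-2.563683, -5.533286, -1.052111, 7.725000)
after step 5 (δ=0.48, a=2.5): (-1.989246, -6.539628, -0.800754, 8.100000)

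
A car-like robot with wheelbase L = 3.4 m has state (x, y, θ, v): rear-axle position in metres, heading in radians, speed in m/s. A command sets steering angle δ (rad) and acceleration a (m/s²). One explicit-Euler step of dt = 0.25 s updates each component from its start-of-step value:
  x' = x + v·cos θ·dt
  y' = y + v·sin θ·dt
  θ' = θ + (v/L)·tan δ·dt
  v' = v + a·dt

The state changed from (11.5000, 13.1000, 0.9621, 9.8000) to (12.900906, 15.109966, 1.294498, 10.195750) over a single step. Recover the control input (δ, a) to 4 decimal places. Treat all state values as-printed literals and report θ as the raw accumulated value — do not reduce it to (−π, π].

a = (v'−v)/dt = (0.395750)/0.25 = 1.5830
Δθ = θ'−θ = 0.332398;  (v·dt/L) = 9.8000·0.25/3.4 = 0.720588
tan δ = Δθ·L/(v·dt) = 0.461287  →  δ = 0.4322

δ = 0.4322, a = 1.5830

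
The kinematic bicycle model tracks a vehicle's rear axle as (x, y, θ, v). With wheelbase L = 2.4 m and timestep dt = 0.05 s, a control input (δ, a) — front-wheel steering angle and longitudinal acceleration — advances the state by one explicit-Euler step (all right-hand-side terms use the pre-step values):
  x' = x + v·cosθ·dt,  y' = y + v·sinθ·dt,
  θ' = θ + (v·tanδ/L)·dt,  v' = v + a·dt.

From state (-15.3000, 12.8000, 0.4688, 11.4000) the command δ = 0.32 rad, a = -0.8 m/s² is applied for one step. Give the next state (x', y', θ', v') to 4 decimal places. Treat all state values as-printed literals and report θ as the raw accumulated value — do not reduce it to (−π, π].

(-14.7915, 13.0575, 0.5475, 11.3600)

x' = -15.3000 + 11.4000·cos(0.4688)·0.05 = -14.7915
y' = 12.8000 + 11.4000·sin(0.4688)·0.05 = 13.0575
θ' = 0.4688 + (11.4000/2.4)·tan(0.32)·0.05 = 0.5475
v' = 11.4000 − 0.8000·0.05 = 11.3600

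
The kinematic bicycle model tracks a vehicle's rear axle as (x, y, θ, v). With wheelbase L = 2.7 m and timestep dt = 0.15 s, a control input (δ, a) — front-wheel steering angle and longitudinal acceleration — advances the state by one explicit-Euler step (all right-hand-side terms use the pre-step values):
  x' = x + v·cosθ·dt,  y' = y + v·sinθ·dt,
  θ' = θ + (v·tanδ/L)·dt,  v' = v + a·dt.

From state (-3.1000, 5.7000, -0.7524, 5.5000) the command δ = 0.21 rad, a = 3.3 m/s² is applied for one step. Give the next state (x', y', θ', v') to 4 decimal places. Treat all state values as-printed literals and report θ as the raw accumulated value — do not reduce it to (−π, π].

(-2.4977, 5.1362, -0.6873, 5.9950)

x' = -3.1000 + 5.5000·cos(-0.7524)·0.15 = -2.4977
y' = 5.7000 + 5.5000·sin(-0.7524)·0.15 = 5.1362
θ' = -0.7524 + (5.5000/2.7)·tan(0.21)·0.15 = -0.6873
v' = 5.5000 + 3.3000·0.15 = 5.9950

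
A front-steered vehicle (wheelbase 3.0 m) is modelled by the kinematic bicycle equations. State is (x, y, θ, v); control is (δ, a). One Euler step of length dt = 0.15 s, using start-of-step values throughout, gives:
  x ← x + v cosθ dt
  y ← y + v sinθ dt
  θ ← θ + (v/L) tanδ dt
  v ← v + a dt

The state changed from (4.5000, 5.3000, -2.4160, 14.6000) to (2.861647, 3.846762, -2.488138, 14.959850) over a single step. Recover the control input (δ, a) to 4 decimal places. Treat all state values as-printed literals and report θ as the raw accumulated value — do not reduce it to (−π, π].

δ = -0.0985, a = 2.3990

a = (v'−v)/dt = (0.359850)/0.15 = 2.3990
Δθ = θ'−θ = -0.072138;  (v·dt/L) = 14.6000·0.15/3.0 = 0.730000
tan δ = Δθ·L/(v·dt) = -0.098819  →  δ = -0.0985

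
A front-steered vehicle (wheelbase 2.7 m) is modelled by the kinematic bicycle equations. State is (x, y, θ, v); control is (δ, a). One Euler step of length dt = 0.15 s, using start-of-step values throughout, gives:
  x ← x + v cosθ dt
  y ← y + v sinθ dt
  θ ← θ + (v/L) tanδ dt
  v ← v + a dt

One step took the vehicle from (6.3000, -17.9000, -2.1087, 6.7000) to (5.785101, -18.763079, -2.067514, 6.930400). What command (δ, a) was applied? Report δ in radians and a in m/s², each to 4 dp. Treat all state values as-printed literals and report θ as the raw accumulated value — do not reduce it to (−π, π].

a = (v'−v)/dt = (0.230400)/0.15 = 1.5360
Δθ = θ'−θ = 0.041186;  (v·dt/L) = 6.7000·0.15/2.7 = 0.372222
tan δ = Δθ·L/(v·dt) = 0.110649  →  δ = 0.1102

δ = 0.1102, a = 1.5360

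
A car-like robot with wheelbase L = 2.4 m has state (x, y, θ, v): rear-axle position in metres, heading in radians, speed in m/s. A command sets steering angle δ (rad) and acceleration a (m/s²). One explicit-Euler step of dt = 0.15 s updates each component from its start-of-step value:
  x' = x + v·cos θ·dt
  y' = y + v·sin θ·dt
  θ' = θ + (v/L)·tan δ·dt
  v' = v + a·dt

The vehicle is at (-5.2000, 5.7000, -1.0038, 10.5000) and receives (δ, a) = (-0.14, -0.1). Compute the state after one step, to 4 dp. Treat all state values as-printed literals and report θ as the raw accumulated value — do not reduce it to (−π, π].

x' = -5.2000 + 10.5000·cos(-1.0038)·0.15 = -4.3541
y' = 5.7000 + 10.5000·sin(-1.0038)·0.15 = 4.3715
θ' = -1.0038 + (10.5000/2.4)·tan(-0.14)·0.15 = -1.0963
v' = 10.5000 − 0.1000·0.15 = 10.4850

(-4.3541, 4.3715, -1.0963, 10.4850)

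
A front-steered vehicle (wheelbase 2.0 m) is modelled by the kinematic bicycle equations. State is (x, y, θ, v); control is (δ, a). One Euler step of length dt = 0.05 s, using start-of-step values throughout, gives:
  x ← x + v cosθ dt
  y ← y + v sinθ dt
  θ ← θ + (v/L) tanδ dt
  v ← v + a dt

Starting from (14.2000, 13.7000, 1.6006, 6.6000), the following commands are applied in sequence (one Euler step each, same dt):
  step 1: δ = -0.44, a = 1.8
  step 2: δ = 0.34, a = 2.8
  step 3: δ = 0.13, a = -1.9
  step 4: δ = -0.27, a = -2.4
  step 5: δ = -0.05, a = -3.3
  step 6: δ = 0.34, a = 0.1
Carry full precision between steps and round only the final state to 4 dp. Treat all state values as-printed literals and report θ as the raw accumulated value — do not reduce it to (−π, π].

(14.2022, 15.6952, 1.6066, 6.4550)

after step 1 (δ=-0.44, a=1.8): (14.190166, 14.029853, 1.522921, 6.690000)
after step 2 (δ=0.34, a=2.8): (14.206174, 14.363970, 1.582084, 6.830000)
after step 3 (δ=0.13, a=-1.9): (14.202320, 14.705448, 1.604407, 6.735000)
after step 4 (δ=-0.27, a=-2.4): (14.191003, 15.042008, 1.557808, 6.615000)
after step 5 (δ=-0.05, a=-3.3): (14.195299, 15.372730, 1.549532, 6.450000)
after step 6 (δ=0.34, a=0.1): (14.202156, 15.695157, 1.606572, 6.455000)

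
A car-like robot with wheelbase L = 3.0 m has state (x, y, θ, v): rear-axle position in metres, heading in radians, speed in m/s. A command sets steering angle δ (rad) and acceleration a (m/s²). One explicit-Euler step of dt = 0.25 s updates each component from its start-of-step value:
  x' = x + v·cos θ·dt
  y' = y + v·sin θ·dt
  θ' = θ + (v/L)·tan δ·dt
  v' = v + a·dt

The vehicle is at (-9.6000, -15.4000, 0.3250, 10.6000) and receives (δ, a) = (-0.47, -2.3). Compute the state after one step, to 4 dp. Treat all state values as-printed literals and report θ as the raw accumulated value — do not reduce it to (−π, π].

x' = -9.6000 + 10.6000·cos(0.3250)·0.25 = -7.0887
y' = -15.4000 + 10.6000·sin(0.3250)·0.25 = -14.5538
θ' = 0.3250 + (10.6000/3.0)·tan(-0.47)·0.25 = -0.1237
v' = 10.6000 − 2.3000·0.25 = 10.0250

(-7.0887, -14.5538, -0.1237, 10.0250)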